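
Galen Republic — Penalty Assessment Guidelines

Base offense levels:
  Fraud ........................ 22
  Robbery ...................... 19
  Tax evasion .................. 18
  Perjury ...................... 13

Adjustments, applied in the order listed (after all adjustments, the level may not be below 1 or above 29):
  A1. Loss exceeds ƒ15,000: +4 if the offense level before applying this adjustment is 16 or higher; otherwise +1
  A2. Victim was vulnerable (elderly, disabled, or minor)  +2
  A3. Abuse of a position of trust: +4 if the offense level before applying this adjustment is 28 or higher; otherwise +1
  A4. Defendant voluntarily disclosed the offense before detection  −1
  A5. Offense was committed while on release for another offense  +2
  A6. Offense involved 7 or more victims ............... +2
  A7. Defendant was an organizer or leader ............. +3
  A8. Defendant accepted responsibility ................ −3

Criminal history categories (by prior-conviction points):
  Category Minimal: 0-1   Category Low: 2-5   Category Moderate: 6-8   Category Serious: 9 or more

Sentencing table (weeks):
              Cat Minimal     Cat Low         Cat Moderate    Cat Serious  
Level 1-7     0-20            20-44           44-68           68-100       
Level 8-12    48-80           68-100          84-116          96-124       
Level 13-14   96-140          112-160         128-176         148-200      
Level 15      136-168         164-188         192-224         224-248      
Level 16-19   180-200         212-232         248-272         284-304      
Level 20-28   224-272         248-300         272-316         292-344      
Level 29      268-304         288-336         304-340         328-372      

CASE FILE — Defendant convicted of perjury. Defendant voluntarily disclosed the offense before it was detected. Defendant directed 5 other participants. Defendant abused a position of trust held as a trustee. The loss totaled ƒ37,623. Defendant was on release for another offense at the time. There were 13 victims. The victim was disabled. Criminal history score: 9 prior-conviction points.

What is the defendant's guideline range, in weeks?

Base offense level for perjury: 13.
A1 applies (level before this adjustment is 13 < 16, so +1): 13 + 1 = 14.
A2 applies: 14 + 2 = 16.
A3 applies (level before this adjustment is 16 < 28, so +1): 16 + 1 = 17.
A4 applies: 17 − 1 = 16.
A5 applies: 16 + 2 = 18.
A6 applies: 18 + 2 = 20.
A7 applies: 20 + 3 = 23.
A8 does not apply.
Final offense level: 23.
Criminal history: 9 prior points → Category Serious (9+).
Level 23 falls in the 20-28 band.
Grid: Level 20-28 × Category Serious = 292-344 weeks.

292-344 weeks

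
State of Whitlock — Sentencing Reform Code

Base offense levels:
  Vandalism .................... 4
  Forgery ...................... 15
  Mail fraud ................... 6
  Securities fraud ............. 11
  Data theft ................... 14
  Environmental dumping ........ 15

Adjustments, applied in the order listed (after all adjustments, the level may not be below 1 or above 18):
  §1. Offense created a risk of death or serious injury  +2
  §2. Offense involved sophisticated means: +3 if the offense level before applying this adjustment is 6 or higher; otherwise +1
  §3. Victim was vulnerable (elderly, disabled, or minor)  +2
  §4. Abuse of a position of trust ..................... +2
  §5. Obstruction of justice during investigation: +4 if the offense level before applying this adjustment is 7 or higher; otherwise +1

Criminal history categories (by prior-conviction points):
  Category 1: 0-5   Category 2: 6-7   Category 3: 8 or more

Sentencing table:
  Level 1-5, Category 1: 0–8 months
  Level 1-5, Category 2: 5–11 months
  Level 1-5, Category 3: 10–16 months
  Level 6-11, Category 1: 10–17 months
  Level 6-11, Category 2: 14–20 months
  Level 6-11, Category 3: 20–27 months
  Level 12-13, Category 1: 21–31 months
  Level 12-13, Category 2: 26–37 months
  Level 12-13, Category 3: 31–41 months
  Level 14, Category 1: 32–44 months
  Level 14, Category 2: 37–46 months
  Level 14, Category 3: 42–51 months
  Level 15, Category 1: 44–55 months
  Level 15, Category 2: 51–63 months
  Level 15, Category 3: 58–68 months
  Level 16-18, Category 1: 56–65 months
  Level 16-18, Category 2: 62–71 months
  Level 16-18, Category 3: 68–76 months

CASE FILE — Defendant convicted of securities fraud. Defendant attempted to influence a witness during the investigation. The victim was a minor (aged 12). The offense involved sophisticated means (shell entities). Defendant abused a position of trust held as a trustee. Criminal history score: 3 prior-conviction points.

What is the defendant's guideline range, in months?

56-65 months

Base offense level for securities fraud: 11.
§1 does not apply.
§2 applies (level before this adjustment is 11 ≥ 6, so +3): 11 + 3 = 14.
§3 applies: 14 + 2 = 16.
§4 applies: 16 + 2 = 18.
§5 applies (level before this adjustment is 18 ≥ 7, so +4): 18 + 4 = 22.
Level 22 exceeds the maximum of 18; capped at 18.
Final offense level: 18.
Criminal history: 3 prior points → Category 1 (0-5).
Level 18 falls in the 16-18 band.
Grid: Level 16-18 × Category 1 = 56-65 months.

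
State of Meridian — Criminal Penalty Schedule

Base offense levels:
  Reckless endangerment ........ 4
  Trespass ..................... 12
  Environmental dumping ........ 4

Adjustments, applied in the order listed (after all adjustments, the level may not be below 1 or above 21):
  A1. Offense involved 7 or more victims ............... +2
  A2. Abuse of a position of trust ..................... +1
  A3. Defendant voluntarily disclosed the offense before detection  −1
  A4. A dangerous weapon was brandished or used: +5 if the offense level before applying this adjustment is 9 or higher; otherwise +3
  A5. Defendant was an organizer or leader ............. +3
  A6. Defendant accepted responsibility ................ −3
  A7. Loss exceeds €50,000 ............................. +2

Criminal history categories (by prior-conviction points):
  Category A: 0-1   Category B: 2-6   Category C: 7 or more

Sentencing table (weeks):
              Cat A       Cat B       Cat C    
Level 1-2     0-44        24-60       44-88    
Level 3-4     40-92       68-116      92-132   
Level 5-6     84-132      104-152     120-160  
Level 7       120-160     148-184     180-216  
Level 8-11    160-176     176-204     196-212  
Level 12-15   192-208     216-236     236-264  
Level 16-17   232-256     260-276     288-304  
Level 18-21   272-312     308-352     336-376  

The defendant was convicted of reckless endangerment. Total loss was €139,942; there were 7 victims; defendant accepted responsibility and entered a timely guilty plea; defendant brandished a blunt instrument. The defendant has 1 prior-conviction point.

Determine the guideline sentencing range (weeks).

Base offense level for reckless endangerment: 4.
A1 applies: 4 + 2 = 6.
A2 does not apply.
A3 does not apply.
A4 applies (level before this adjustment is 6 < 9, so +3): 6 + 3 = 9.
A6 applies: 9 − 3 = 6.
A7 applies: 6 + 2 = 8.
Final offense level: 8.
Criminal history: 1 prior point → Category A (0-1).
Level 8 falls in the 8-11 band.
Grid: Level 8-11 × Category A = 160-176 weeks.

160-176 weeks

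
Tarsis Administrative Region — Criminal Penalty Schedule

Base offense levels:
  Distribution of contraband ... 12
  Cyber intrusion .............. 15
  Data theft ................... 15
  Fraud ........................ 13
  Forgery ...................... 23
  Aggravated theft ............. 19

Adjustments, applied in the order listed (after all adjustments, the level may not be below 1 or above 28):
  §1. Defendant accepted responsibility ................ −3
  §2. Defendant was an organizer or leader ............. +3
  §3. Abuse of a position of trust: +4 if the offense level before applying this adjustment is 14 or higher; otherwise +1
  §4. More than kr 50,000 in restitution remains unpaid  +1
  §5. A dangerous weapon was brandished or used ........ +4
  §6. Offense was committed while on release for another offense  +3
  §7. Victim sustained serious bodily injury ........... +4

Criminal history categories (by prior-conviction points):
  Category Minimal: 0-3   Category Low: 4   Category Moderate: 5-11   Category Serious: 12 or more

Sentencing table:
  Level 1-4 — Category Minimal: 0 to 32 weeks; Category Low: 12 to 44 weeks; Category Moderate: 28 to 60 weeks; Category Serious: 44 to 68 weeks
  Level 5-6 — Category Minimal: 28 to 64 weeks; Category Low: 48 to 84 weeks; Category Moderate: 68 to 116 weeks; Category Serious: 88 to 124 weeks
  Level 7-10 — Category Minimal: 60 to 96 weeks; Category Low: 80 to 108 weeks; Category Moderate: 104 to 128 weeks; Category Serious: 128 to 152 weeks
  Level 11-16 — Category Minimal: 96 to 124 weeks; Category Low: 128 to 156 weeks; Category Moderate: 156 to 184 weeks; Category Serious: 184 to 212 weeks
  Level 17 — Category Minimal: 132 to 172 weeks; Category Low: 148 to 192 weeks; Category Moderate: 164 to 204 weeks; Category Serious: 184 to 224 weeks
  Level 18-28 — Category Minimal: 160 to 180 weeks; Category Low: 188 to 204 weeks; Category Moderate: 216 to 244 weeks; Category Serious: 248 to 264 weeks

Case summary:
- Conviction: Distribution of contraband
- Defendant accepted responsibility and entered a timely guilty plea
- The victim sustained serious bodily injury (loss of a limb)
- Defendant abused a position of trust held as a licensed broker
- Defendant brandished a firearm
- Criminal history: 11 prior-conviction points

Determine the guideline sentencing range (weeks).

Base offense level for distribution of contraband: 12.
§1 applies: 12 − 3 = 9.
§2 does not apply.
§3 applies (level before this adjustment is 9 < 14, so +1): 9 + 1 = 10.
§4 does not apply.
§5 applies: 10 + 4 = 14.
§7 applies: 14 + 4 = 18.
Final offense level: 18.
Criminal history: 11 prior points → Category Moderate (5-11).
Level 18 falls in the 18-28 band.
Grid: Level 18-28 × Category Moderate = 216-244 weeks.

216-244 weeks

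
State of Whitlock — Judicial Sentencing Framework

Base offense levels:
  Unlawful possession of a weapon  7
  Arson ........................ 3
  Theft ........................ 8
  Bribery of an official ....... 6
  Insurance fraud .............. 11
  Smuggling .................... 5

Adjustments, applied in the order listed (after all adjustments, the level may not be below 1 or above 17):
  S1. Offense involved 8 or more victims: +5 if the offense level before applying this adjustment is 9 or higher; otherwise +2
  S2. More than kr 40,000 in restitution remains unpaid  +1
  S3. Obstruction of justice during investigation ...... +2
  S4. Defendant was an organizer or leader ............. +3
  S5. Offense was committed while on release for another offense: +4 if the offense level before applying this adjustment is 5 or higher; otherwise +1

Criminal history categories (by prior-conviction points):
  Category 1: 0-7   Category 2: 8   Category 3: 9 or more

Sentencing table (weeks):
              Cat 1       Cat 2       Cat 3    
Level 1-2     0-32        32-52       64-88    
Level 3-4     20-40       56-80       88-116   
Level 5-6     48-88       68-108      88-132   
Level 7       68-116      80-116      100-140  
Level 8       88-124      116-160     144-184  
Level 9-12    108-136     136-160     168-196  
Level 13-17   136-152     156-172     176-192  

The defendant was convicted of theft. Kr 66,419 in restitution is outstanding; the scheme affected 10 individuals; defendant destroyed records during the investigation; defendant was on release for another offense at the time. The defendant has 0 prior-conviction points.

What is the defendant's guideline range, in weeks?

136-152 weeks

Base offense level for theft: 8.
S1 applies (level before this adjustment is 8 < 9, so +2): 8 + 2 = 10.
S2 applies: 10 + 1 = 11.
S3 applies: 11 + 2 = 13.
S5 applies (level before this adjustment is 13 ≥ 5, so +4): 13 + 4 = 17.
Final offense level: 17.
Criminal history: 0 prior points → Category 1 (0-7).
Level 17 falls in the 13-17 band.
Grid: Level 13-17 × Category 1 = 136-152 weeks.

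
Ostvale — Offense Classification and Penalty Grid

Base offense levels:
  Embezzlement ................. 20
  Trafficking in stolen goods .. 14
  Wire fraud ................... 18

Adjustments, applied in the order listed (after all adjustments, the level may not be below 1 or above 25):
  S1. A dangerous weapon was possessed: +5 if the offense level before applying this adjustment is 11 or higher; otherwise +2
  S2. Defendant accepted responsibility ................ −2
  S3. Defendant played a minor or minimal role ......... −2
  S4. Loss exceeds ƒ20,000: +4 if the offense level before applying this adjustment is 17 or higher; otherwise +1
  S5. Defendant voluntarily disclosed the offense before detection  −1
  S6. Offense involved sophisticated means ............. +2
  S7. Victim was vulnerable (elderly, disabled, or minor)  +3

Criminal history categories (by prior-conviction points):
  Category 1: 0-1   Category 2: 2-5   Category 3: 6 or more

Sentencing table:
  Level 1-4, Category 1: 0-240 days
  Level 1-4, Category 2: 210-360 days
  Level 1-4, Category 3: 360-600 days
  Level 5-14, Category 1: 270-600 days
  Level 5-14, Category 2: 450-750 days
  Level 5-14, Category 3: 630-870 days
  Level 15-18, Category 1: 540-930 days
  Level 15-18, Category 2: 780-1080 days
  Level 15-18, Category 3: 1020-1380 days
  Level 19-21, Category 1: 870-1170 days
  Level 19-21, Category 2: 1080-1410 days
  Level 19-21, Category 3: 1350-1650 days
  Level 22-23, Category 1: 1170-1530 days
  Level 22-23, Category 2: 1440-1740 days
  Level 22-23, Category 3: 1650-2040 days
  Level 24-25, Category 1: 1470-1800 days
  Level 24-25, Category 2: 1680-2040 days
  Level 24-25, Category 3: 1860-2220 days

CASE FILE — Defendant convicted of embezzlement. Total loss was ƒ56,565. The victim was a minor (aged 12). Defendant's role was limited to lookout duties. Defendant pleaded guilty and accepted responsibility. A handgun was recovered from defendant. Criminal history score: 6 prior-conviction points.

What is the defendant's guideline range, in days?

1860-2220 days

Base offense level for embezzlement: 20.
S1 applies (level before this adjustment is 20 ≥ 11, so +5): 20 + 5 = 25.
S2 applies: 25 − 2 = 23.
S3 applies: 23 − 2 = 21.
S4 applies (level before this adjustment is 21 ≥ 17, so +4): 21 + 4 = 25.
S5 does not apply.
S7 applies: 25 + 3 = 28.
Level 28 exceeds the maximum of 25; capped at 25.
Final offense level: 25.
Criminal history: 6 prior points → Category 3 (6+).
Level 25 falls in the 24-25 band.
Grid: Level 24-25 × Category 3 = 1860-2220 days.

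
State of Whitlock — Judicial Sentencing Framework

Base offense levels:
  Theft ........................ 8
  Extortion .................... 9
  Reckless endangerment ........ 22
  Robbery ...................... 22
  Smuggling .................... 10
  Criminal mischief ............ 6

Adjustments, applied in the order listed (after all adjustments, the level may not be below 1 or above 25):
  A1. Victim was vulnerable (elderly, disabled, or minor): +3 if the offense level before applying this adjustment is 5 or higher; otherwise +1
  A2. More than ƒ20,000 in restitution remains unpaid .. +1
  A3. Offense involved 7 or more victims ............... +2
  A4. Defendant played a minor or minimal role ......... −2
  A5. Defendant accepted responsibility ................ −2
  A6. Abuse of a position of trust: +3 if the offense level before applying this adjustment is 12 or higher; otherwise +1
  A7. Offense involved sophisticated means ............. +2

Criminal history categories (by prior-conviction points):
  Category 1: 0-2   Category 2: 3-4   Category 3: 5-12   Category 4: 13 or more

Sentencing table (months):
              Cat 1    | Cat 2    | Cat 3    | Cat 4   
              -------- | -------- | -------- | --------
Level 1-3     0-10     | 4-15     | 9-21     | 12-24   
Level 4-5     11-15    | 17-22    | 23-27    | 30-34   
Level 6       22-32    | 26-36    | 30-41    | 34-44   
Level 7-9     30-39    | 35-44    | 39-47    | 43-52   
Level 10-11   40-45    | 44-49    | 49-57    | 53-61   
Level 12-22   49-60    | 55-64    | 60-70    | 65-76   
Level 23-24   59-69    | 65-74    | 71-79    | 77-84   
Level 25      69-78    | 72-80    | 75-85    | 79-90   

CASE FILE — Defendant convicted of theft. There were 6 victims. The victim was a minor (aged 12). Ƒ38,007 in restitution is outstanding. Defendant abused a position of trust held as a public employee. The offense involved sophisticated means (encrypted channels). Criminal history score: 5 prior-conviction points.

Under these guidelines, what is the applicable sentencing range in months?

60-70 months

Base offense level for theft: 8.
A1 applies (level before this adjustment is 8 ≥ 5, so +3): 8 + 3 = 11.
A2 applies: 11 + 1 = 12.
A5 does not apply.
A6 applies (level before this adjustment is 12 ≥ 12, so +3): 12 + 3 = 15.
A7 applies: 15 + 2 = 17.
Final offense level: 17.
Criminal history: 5 prior points → Category 3 (5-12).
Level 17 falls in the 12-22 band.
Grid: Level 12-22 × Category 3 = 60-70 months.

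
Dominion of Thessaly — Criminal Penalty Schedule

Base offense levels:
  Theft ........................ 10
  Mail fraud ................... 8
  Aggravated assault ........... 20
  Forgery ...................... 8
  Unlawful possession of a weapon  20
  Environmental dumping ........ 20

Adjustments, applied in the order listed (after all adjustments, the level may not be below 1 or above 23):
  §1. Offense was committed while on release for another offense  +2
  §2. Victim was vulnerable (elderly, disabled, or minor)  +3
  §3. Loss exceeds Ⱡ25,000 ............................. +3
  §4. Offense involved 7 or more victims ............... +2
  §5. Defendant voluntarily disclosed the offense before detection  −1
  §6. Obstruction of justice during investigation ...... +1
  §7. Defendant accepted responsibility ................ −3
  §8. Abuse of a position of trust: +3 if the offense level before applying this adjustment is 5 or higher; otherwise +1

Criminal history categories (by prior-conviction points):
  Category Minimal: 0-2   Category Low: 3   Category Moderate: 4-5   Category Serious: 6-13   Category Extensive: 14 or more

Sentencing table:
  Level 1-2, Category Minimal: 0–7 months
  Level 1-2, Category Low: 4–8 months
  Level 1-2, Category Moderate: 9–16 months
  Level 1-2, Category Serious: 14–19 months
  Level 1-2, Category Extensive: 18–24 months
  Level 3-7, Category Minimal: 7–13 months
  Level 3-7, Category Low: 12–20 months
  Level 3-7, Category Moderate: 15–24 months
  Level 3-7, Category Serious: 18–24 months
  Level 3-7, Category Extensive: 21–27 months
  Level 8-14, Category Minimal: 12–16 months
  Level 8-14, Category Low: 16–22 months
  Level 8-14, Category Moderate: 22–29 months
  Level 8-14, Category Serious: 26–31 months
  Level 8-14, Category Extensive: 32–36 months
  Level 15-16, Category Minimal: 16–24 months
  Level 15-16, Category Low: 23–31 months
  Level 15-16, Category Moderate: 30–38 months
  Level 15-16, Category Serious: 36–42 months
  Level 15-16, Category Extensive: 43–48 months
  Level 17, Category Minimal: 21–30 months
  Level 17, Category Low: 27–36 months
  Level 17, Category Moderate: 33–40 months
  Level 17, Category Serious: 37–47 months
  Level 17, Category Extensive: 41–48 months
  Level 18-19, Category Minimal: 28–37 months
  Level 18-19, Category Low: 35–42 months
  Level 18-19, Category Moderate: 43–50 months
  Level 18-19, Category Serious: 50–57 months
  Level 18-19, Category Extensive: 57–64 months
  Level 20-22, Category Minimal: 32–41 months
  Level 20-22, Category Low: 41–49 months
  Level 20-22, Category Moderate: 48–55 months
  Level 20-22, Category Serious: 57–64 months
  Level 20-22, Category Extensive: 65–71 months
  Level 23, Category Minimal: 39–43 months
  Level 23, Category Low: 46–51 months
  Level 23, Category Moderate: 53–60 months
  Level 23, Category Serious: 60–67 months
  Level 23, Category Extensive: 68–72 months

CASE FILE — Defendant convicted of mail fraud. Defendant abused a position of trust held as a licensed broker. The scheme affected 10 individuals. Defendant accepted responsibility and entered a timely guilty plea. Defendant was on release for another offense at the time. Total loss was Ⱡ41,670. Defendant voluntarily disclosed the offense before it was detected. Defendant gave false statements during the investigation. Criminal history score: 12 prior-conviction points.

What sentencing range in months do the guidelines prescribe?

Base offense level for mail fraud: 8.
§1 applies: 8 + 2 = 10.
§3 applies: 10 + 3 = 13.
§4 applies: 13 + 2 = 15.
§5 applies: 15 − 1 = 14.
§6 applies: 14 + 1 = 15.
§7 applies: 15 − 3 = 12.
§8 applies (level before this adjustment is 12 ≥ 5, so +3): 12 + 3 = 15.
Final offense level: 15.
Criminal history: 12 prior points → Category Serious (6-13).
Level 15 falls in the 15-16 band.
Grid: Level 15-16 × Category Serious = 36-42 months.

36-42 months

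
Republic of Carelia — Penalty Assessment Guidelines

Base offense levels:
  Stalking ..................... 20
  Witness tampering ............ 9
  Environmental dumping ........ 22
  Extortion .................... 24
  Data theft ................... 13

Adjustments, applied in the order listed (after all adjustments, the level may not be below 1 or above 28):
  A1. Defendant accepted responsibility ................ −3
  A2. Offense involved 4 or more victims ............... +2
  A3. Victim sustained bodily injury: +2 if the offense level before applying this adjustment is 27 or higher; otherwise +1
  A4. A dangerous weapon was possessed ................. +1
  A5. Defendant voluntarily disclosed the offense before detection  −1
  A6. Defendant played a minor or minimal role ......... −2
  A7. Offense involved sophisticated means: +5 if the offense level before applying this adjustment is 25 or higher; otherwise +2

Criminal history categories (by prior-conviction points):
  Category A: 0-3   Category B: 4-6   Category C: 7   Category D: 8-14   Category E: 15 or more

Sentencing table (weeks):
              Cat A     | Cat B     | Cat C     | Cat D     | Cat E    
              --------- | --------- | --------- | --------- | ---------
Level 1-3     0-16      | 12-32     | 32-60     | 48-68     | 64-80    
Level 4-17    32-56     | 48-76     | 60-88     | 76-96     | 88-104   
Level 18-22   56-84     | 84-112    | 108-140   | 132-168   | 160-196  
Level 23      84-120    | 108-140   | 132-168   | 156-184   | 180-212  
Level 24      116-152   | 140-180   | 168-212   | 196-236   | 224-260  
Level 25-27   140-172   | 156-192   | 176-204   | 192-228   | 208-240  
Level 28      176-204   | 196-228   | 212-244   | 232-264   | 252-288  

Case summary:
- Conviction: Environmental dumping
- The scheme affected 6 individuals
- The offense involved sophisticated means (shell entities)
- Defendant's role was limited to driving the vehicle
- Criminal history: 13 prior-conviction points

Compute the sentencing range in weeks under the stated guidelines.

Base offense level for environmental dumping: 22.
A2 applies: 22 + 2 = 24.
A3 does not apply.
A6 applies: 24 − 2 = 22.
A7 applies (level before this adjustment is 22 < 25, so +2): 22 + 2 = 24.
Final offense level: 24.
Criminal history: 13 prior points → Category D (8-14).
Level 24 falls in the 24 band.
Grid: Level 24 × Category D = 196-236 weeks.

196-236 weeks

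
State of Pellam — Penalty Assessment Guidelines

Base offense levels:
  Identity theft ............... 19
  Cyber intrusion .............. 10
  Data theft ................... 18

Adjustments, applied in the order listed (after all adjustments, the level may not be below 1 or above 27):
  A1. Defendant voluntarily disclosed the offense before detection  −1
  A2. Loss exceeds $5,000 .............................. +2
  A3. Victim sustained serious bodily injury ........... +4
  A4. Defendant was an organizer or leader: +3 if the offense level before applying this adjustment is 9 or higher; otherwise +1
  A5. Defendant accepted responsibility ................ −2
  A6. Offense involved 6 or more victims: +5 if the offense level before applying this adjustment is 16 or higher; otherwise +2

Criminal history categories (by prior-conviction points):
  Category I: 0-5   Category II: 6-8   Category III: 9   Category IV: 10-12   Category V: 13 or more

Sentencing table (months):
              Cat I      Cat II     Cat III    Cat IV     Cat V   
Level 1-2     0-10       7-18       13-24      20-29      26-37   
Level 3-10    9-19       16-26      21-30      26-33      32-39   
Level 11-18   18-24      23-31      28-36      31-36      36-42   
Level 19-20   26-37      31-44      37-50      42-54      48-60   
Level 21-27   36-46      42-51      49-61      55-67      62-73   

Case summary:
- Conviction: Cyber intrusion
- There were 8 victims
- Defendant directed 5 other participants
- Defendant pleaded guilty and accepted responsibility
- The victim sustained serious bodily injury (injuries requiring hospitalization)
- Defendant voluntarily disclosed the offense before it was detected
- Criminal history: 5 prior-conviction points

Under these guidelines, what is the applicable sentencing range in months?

18-24 months

Base offense level for cyber intrusion: 10.
A1 applies: 10 − 1 = 9.
A3 applies: 9 + 4 = 13.
A4 applies (level before this adjustment is 13 ≥ 9, so +3): 13 + 3 = 16.
A5 applies: 16 − 2 = 14.
A6 applies (level before this adjustment is 14 < 16, so +2): 14 + 2 = 16.
Final offense level: 16.
Criminal history: 5 prior points → Category I (0-5).
Level 16 falls in the 11-18 band.
Grid: Level 11-18 × Category I = 18-24 months.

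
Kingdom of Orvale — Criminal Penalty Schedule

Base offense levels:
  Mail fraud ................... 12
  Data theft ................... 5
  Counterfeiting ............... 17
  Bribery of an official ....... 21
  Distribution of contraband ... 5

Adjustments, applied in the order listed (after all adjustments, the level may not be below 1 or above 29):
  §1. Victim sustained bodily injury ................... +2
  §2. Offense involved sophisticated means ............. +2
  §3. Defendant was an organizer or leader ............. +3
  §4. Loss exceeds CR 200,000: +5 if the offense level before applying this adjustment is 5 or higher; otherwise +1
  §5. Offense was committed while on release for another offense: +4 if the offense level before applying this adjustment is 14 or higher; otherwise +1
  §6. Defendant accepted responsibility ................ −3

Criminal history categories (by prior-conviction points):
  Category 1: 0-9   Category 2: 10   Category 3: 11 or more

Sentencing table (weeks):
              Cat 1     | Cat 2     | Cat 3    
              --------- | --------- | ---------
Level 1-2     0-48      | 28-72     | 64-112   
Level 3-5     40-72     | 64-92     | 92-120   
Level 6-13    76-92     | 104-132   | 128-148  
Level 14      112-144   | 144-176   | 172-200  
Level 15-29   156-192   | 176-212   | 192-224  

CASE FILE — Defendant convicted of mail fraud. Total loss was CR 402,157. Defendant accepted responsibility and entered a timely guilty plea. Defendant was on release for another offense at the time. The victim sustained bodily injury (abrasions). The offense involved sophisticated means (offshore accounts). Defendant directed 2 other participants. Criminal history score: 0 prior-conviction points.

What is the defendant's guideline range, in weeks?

156-192 weeks

Base offense level for mail fraud: 12.
§1 applies: 12 + 2 = 14.
§2 applies: 14 + 2 = 16.
§3 applies: 16 + 3 = 19.
§4 applies (level before this adjustment is 19 ≥ 5, so +5): 19 + 5 = 24.
§5 applies (level before this adjustment is 24 ≥ 14, so +4): 24 + 4 = 28.
§6 applies: 28 − 3 = 25.
Final offense level: 25.
Criminal history: 0 prior points → Category 1 (0-9).
Level 25 falls in the 15-29 band.
Grid: Level 15-29 × Category 1 = 156-192 weeks.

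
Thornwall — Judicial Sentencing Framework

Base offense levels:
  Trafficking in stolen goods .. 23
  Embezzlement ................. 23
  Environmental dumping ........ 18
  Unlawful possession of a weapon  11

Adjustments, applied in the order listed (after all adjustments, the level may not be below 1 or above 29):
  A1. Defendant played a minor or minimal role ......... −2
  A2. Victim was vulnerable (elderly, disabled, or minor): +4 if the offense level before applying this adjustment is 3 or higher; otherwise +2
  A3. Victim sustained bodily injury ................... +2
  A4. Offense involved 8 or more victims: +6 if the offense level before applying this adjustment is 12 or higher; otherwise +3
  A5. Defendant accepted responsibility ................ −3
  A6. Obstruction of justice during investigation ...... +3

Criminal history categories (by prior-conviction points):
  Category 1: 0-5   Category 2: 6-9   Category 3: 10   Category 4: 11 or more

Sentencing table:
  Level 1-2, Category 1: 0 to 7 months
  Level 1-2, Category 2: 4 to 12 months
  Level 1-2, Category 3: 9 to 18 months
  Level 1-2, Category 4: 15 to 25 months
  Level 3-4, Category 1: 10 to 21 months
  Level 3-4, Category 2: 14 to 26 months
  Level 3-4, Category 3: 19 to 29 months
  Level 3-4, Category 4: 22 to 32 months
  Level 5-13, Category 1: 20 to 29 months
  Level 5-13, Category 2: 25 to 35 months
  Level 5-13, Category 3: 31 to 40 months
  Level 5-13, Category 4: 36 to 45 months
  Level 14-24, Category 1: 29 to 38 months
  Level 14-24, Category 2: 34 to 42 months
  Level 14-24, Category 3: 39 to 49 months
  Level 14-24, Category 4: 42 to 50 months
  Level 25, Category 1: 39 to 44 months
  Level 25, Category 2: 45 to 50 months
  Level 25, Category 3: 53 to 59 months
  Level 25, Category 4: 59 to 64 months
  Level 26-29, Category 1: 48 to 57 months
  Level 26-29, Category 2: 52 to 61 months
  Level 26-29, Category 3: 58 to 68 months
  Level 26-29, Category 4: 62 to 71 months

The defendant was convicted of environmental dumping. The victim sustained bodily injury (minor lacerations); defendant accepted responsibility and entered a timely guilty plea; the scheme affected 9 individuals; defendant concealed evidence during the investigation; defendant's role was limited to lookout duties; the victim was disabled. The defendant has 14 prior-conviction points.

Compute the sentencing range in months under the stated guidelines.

62-71 months

Base offense level for environmental dumping: 18.
A1 applies: 18 − 2 = 16.
A2 applies (level before this adjustment is 16 ≥ 3, so +4): 16 + 4 = 20.
A3 applies: 20 + 2 = 22.
A4 applies (level before this adjustment is 22 ≥ 12, so +6): 22 + 6 = 28.
A5 applies: 28 − 3 = 25.
A6 applies: 25 + 3 = 28.
Final offense level: 28.
Criminal history: 14 prior points → Category 4 (11+).
Level 28 falls in the 26-29 band.
Grid: Level 26-29 × Category 4 = 62-71 months.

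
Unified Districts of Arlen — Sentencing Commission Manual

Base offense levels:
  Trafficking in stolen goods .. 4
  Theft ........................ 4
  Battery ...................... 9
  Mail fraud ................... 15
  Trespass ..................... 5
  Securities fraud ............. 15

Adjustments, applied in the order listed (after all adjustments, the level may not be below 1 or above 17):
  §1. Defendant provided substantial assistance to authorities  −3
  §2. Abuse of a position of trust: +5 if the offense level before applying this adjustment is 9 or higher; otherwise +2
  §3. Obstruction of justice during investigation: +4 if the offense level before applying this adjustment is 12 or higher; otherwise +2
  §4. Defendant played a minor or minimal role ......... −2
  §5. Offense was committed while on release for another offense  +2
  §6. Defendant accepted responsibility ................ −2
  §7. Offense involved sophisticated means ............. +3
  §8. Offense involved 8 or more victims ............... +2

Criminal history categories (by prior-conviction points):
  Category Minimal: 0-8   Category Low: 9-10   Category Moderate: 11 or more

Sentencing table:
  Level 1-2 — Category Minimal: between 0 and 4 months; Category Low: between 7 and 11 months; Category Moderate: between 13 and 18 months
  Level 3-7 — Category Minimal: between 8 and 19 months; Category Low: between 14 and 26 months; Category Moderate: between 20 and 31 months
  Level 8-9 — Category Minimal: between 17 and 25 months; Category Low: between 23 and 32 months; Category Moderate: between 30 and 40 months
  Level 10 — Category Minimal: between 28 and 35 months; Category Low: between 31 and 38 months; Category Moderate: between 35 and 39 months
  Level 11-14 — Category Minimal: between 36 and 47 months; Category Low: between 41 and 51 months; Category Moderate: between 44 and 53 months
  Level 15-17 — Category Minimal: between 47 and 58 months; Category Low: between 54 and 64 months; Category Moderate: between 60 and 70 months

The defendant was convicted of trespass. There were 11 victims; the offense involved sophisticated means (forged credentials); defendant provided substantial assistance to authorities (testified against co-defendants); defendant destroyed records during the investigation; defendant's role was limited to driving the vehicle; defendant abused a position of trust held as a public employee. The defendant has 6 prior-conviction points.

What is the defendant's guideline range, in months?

Base offense level for trespass: 5.
§1 applies: 5 − 3 = 2.
§2 applies (level before this adjustment is 2 < 9, so +2): 2 + 2 = 4.
§3 applies (level before this adjustment is 4 < 12, so +2): 4 + 2 = 6.
§4 applies: 6 − 2 = 4.
§7 applies: 4 + 3 = 7.
§8 applies: 7 + 2 = 9.
Final offense level: 9.
Criminal history: 6 prior points → Category Minimal (0-8).
Level 9 falls in the 8-9 band.
Grid: Level 8-9 × Category Minimal = 17-25 months.

17-25 months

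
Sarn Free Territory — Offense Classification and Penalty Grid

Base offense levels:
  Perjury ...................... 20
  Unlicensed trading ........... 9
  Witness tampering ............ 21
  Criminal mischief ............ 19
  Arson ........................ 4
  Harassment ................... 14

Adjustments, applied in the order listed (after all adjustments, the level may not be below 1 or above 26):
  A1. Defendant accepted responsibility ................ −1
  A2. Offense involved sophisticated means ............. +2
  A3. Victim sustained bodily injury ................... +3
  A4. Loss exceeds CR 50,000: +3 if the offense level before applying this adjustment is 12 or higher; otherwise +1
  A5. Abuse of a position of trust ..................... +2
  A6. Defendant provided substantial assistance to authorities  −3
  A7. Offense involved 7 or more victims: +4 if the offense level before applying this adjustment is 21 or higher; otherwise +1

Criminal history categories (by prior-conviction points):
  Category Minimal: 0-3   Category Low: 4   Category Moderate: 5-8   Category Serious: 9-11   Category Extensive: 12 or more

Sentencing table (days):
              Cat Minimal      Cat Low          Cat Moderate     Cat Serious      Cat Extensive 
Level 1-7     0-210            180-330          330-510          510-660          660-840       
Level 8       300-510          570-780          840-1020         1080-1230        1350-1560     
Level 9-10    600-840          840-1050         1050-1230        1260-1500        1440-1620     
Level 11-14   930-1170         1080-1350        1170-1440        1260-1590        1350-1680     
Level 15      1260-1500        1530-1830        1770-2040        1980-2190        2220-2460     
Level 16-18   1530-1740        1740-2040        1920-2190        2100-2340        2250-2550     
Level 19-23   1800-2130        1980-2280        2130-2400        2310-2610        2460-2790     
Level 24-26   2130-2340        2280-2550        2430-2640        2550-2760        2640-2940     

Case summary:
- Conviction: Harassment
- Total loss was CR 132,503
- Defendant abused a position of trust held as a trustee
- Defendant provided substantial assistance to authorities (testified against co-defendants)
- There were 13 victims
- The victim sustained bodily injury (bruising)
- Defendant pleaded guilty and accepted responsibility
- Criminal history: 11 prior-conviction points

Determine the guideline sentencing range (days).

2310-2610 days

Base offense level for harassment: 14.
A1 applies: 14 − 1 = 13.
A3 applies: 13 + 3 = 16.
A4 applies (level before this adjustment is 16 ≥ 12, so +3): 16 + 3 = 19.
A5 applies: 19 + 2 = 21.
A6 applies: 21 − 3 = 18.
A7 applies (level before this adjustment is 18 < 21, so +1): 18 + 1 = 19.
Final offense level: 19.
Criminal history: 11 prior points → Category Serious (9-11).
Level 19 falls in the 19-23 band.
Grid: Level 19-23 × Category Serious = 2310-2610 days.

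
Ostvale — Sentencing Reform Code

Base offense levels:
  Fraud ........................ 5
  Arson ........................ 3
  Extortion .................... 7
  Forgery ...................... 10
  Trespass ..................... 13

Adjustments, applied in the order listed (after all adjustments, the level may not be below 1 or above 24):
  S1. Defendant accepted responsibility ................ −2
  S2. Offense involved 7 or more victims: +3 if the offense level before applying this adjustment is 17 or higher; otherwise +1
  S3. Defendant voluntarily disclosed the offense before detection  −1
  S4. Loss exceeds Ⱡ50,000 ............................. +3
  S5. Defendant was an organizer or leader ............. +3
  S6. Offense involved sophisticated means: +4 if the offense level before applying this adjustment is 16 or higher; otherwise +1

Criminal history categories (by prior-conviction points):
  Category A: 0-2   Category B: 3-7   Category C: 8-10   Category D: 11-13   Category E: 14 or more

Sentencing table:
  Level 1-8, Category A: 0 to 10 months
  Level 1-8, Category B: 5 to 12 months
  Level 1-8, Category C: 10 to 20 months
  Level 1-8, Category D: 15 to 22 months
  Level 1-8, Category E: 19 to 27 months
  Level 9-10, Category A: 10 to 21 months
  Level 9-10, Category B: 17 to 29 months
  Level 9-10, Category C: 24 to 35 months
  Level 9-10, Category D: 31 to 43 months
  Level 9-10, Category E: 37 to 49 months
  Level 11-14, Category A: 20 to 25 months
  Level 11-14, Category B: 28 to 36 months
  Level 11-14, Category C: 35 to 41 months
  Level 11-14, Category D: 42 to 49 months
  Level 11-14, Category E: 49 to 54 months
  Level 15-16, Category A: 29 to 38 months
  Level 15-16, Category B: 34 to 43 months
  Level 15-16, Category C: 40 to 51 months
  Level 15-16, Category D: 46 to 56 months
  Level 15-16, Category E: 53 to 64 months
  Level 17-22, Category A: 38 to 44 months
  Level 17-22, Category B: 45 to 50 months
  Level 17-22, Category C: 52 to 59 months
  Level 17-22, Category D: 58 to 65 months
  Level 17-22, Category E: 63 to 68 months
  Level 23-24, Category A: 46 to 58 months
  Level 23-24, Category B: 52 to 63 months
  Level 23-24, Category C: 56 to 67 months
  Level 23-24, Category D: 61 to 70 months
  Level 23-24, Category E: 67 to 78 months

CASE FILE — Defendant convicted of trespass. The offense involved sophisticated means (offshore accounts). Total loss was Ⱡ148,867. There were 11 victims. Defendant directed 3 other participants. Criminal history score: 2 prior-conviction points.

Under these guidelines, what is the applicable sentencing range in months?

46-58 months

Base offense level for trespass: 13.
S2 applies (level before this adjustment is 13 < 17, so +1): 13 + 1 = 14.
S4 applies: 14 + 3 = 17.
S5 applies: 17 + 3 = 20.
S6 applies (level before this adjustment is 20 ≥ 16, so +4): 20 + 4 = 24.
Final offense level: 24.
Criminal history: 2 prior points → Category A (0-2).
Level 24 falls in the 23-24 band.
Grid: Level 23-24 × Category A = 46-58 months.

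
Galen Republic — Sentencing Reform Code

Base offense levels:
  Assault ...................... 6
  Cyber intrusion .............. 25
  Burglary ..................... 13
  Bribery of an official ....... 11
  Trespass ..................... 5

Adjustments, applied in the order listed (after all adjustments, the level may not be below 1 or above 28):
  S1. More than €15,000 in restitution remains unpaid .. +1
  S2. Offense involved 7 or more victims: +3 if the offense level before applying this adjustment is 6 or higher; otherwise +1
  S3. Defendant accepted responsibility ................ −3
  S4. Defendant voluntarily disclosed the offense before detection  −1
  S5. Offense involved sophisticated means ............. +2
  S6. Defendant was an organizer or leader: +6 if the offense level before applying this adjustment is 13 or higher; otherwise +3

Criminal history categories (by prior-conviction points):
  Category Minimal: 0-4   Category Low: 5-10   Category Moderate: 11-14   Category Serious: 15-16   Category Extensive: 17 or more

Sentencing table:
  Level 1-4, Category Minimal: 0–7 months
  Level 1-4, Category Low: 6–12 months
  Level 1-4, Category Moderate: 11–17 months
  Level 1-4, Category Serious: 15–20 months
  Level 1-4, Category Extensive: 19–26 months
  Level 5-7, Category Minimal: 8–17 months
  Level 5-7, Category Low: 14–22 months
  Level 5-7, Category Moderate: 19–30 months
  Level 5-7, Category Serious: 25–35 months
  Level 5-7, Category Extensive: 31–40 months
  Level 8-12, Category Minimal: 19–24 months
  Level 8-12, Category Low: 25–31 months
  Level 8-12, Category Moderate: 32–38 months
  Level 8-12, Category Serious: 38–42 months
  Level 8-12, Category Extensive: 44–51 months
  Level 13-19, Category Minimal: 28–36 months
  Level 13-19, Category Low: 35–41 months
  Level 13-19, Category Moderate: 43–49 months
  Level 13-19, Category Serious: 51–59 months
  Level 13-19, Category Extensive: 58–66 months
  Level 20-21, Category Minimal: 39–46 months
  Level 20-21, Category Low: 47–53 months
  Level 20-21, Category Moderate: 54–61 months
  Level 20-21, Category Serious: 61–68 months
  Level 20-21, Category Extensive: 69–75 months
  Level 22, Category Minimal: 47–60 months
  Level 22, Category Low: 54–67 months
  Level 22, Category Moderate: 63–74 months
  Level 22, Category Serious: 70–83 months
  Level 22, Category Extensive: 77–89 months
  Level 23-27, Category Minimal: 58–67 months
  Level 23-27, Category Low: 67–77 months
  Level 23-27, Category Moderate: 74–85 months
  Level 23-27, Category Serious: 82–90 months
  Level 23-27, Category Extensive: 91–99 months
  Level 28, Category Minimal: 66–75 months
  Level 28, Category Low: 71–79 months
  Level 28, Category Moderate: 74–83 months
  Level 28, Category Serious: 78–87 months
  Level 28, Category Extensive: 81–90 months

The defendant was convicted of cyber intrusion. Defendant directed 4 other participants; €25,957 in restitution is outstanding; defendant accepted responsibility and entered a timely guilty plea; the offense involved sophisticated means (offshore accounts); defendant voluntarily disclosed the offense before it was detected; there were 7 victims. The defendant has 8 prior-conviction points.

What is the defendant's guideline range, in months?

Base offense level for cyber intrusion: 25.
S1 applies: 25 + 1 = 26.
S2 applies (level before this adjustment is 26 ≥ 6, so +3): 26 + 3 = 29.
S3 applies: 29 − 3 = 26.
S4 applies: 26 − 1 = 25.
S5 applies: 25 + 2 = 27.
S6 applies (level before this adjustment is 27 ≥ 13, so +6): 27 + 6 = 33.
Level 33 exceeds the maximum of 28; capped at 28.
Final offense level: 28.
Criminal history: 8 prior points → Category Low (5-10).
Level 28 falls in the 28 band.
Grid: Level 28 × Category Low = 71-79 months.

71-79 months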